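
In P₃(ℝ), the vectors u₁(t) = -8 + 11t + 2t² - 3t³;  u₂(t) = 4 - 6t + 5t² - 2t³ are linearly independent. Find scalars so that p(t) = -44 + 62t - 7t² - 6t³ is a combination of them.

Take coordinate vectors relative to {1, t, …, t³}.
Set up the augmented matrix [u₁ | u₂ | p] and row-reduce.
The system has the unique solution (a₁, a₂) = (4, -3).

p = 4u₁ - 3u₂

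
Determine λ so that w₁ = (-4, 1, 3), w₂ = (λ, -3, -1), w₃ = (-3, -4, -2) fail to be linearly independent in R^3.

Dependence holds iff the 3×3 matrix [w₁ w₂ w₃] is singular.
The determinant works out to -10*λ - 32.
Setting this to zero gives λ = -16/5.

λ = -16/5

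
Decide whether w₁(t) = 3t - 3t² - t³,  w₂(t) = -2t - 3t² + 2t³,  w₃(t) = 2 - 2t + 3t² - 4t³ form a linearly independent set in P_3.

Take coordinates with respect to the standard basis {1, t, …, t³}.
Place the vectors as rows of a 3×4 matrix and reduce to echelon form.
The reduction yields 3 nonzero rows, so the rank is 3.
Since rank = 3 (the number of vectors), the set is linearly independent.

linearly independent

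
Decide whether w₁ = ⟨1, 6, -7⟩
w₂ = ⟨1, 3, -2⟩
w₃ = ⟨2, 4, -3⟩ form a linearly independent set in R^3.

linearly independent

Row-reduce the matrix whose columns are w₁, w₂, w₃.
The reduction yields 3 nonzero rows, so the rank is 3.
Since rank = 3 (the number of vectors), the set is linearly independent.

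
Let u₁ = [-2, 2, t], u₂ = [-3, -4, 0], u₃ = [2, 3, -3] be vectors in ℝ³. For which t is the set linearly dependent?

Place the vectors as rows of a 3×3 matrix; dependence ⇔ determinant zero.
Cofactor expansion gives det = -t - 42.
This vanishes exactly when t = -42.

t = -42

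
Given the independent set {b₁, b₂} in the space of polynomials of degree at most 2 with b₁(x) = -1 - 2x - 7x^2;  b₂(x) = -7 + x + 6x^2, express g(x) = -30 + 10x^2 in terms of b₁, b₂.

g = 2b₁ + 4b₂

Work in coordinates with respect to the standard basis {1, x, x^2}.
Set up the augmented matrix [b₁ | b₂ | g] and row-reduce.
Row-reducing the augmented matrix gives the unique coefficients (c₁, c₂) = (2, 4).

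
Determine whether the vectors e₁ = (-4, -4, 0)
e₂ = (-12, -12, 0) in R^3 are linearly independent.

linearly dependent

One vector is a scalar multiple of another, so the set is dependent.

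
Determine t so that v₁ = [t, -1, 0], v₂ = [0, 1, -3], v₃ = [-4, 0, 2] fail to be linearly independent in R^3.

Dependence holds iff the 3×3 matrix [v₁ v₂ v₃] is singular.
Cofactor expansion gives det = 2*t - 12.
Setting this to zero gives t = 6.

t = 6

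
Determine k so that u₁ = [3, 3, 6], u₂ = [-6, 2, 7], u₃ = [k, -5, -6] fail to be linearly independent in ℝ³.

k = -47/3

Dependence holds iff the 3×3 matrix [u₁ u₂ u₃] is singular.
Expanding, det = 9*k + 141.
This vanishes exactly when k = -47/3.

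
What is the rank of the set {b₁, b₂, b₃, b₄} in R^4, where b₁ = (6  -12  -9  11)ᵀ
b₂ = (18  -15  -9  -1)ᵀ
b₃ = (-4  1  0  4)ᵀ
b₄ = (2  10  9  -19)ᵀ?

Form the matrix with b₁, b₂, b₃, b₄ as columns and reduce.
Exactly 2 pivots survive; hence the rank is 2.

2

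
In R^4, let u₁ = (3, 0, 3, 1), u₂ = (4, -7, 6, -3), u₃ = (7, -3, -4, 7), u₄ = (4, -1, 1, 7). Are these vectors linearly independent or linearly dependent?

Row-reduce the matrix whose columns are u₁, u₂, u₃, u₄.
The reduction yields 4 nonzero rows, so the rank is 4.
Since rank = 4 (the number of vectors), the set is linearly independent.

linearly independent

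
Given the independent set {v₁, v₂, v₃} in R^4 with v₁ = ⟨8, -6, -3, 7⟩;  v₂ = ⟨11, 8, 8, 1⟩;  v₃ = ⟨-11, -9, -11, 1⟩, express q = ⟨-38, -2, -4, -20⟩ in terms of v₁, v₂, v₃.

q = -2v₁ - 4v₂ - 2v₃

Set up the augmented matrix [v₁ | v₂ | v₃ | q] and row-reduce.
The system has the unique solution (c₁, c₂, c₃) = (-2, -4, -2).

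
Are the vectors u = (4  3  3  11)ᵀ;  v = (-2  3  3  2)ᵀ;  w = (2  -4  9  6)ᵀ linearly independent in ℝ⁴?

Row-reduce the matrix whose columns are u, v, w.
The reduction yields 3 nonzero rows, so the rank is 3.
Since rank = 3 (the number of vectors), the set is linearly independent.

linearly independent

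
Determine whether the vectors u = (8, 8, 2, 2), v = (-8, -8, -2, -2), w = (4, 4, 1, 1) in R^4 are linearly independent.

linearly dependent

Place the vectors as rows of a 3×4 matrix and reduce to echelon form.
The reduction yields 1 nonzero row, so the rank is 1.
Since rank 1 < 3, the set is linearly dependent.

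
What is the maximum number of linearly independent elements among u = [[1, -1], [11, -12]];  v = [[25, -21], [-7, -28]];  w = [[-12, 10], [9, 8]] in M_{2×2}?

2

Pass to coordinate vectors with respect to the basis {E₁₁, E₁₂, E₂₁, E₂₂}.
Form the matrix with u, v, w as columns and reduce.
Exactly 2 pivots survive; hence the rank is 2.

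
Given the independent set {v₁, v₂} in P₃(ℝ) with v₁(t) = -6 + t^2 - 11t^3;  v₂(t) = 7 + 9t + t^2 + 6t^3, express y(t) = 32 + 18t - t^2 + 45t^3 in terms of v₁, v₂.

Work in coordinates with respect to the standard basis {1, t, …, t^3}.
Solve the system with v₁, v₂ as columns and y as the right-hand side.
Back-substitution yields (α₁, α₂) = (-3, 2).

y = -3v₁ + 2v₂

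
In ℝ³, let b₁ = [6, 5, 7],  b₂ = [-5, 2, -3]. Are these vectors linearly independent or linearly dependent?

Place the vectors as rows of a 2×3 matrix and reduce to echelon form.
The reduction yields 2 nonzero rows, so the rank is 2.
Since rank = 2 (the number of vectors), the set is linearly independent.

linearly independent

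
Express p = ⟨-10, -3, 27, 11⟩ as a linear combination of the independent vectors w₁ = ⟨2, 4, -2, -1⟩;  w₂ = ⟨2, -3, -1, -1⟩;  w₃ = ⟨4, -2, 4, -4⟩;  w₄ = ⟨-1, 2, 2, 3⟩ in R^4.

Write p = c₁w₁ + … + c₄w₄ and equate components.
Back-substitution yields (c₁, …, c₄) = (-4, -3, 2, 4).

p = -4w₁ - 3w₂ + 2w₃ + 4w₄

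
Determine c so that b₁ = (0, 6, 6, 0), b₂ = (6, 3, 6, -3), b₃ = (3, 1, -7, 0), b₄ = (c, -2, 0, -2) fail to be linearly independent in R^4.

Place the vectors as rows of a 4×4 matrix; dependence ⇔ determinant zero.
Cofactor expansion gives det = 144*c - 576.
This vanishes exactly when c = 4.

c = 4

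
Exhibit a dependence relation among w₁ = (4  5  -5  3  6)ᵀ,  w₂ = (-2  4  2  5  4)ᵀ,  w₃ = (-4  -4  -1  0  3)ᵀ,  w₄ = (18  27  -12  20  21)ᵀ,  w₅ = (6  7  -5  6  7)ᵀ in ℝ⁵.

w₁ + w₂ - w₃ - w₄ + 2w₅ = 0

Solve the homogeneous system with w₁, w₂, w₃, w₄, w₅ as columns by row-reducing the coefficient matrix.
The free variable yields coefficients (1, 1, -1, -1, 2) (any nonzero multiple also works).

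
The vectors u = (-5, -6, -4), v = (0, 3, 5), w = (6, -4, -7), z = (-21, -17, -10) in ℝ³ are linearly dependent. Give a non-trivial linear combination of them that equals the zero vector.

3u - v - w - z = 0

Solve the homogeneous system with u, v, w, z as columns by row-reducing the coefficient matrix.
The free variable yields coefficients (3, -1, -1, -1) (any nonzero multiple also works).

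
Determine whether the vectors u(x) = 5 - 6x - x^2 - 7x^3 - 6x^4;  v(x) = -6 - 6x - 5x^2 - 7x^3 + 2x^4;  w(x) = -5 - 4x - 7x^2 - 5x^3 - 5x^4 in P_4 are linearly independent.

linearly independent

Take coordinates with respect to the standard basis {1, x, …, x^4}.
Place the vectors as rows of a 3×5 matrix and reduce to echelon form.
The reduction yields 3 nonzero rows, so the rank is 3.
Since rank = 3 (the number of vectors), the set is linearly independent.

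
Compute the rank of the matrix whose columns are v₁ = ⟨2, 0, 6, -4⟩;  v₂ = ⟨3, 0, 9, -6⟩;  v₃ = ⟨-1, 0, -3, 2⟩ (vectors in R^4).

Form the matrix with v₁, v₂, v₃ as columns and reduce.
Exactly 1 pivot survives; hence the rank is 1.

1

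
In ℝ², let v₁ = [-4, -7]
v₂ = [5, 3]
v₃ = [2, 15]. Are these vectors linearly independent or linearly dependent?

There are 3 vectors in a 2-dimensional space, so they cannot be linearly independent.

linearly dependent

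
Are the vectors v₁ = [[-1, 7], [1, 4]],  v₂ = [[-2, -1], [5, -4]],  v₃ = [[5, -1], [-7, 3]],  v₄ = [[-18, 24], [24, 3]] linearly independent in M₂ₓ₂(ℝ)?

linearly dependent

Write each element as a coordinate vector in ℝ⁴ using {E₁₁, E₁₂, E₂₁, E₂₂}.
Row-reduce the matrix whose columns are v₁, v₂, v₃, v₄.
The reduction yields 3 nonzero rows, so the rank is 3.
Since rank 3 < 4, the set is linearly dependent.
Indeed 3v₁ - 3v₃ - v₄ = 0.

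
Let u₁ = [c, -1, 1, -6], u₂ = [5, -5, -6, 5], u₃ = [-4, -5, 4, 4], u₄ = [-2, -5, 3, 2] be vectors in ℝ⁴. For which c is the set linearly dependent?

The set is linearly dependent precisely when det[u₁; u₂; u₃; u₄] = 0.
The determinant works out to 105*c - 270.
Solving 105*c - 270 = 0 yields c = 18/7.

c = 18/7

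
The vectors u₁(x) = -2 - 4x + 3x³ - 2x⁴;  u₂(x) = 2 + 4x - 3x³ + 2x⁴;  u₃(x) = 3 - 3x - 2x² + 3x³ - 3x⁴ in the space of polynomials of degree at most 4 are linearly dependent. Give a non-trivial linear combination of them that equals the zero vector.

Take coordinates with respect to {1, x, …, x⁴}.
Solve the homogeneous system with u₁, u₂, u₃ as columns by row-reducing the coefficient matrix.
The free variable yields coefficients (1, 1, 0) (any nonzero multiple also works).

u₁ + u₂ = 0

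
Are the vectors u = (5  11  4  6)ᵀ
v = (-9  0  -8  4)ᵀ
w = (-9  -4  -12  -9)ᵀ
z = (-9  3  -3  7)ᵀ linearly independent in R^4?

Form the 4×4 matrix with these as columns; its determinant is 4763.
A nonzero determinant means the columns are linearly independent.

linearly independent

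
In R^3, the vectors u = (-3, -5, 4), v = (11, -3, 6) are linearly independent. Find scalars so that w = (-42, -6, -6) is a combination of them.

Since u, v are independent, the coefficients expressing w are uniquely determined by a linear system.
Row-reducing the augmented matrix gives the unique coefficients (a₁, a₂) = (3, -3).

w = 3u - 3v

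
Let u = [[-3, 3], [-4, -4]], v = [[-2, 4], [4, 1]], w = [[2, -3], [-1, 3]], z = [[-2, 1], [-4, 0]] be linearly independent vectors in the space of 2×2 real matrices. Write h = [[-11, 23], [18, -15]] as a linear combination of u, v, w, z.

h = 3u + 3v - 2w - 4z

Identify each element with its coordinate vector in ℝ⁴ via {E₁₁, E₁₂, E₂₁, E₂₂}.
Solve the system with u, v, w, z as columns and h as the right-hand side.
The system has the unique solution (a₁, …, a₄) = (3, 3, -2, -4).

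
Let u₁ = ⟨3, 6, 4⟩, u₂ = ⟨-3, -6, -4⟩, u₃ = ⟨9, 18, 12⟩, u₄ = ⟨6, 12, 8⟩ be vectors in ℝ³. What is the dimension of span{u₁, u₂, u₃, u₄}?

Put the 3×4 matrix [u₁|u₂|u₃|u₄] into echelon form.
Reduction leaves 1 leading entry, giving rank 1.
(With 4 elements in a 3-dimensional space the rank is at most 3.)

dim = 1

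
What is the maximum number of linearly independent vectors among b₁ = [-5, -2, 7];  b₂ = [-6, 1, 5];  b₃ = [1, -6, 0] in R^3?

3

Form the matrix with b₁, b₂, b₃ as columns and reduce.
Exactly 3 pivots survive; hence the rank is 3.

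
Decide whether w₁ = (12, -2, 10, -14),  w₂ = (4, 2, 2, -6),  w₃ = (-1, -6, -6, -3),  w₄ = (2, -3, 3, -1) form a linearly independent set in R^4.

linearly dependent

The matrix [w₁|w₂|w₃|w₄] has determinant 0.
A zero determinant means the columns are linearly dependent.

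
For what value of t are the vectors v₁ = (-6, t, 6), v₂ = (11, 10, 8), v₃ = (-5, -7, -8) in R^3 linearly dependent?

The vectors are dependent exactly when the determinant of the matrix with rows v₁, v₂, v₃ vanishes.
Expanding, det = 48*t - 18.
Solving 48*t - 18 = 0 yields t = 3/8.

t = 3/8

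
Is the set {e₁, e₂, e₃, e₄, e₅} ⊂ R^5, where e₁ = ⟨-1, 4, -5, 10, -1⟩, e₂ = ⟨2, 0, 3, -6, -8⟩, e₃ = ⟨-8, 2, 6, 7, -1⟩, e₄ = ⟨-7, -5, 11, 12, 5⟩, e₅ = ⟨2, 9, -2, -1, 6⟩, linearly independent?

linearly independent

Form the 5×5 matrix with these as columns; its determinant is -78771.
A nonzero determinant means the columns are linearly independent.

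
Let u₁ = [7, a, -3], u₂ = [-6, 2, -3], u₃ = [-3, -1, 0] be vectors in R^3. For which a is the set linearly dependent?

Place the vectors as rows of a 3×3 matrix; dependence ⇔ determinant zero.
Expanding, det = 9*a - 57.
Setting this to zero gives a = 19/3.

a = 19/3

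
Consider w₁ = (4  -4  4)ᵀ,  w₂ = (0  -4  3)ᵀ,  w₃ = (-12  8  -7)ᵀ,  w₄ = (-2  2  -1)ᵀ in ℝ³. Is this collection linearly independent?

linearly dependent

There are 4 vectors in a 3-dimensional space, so they cannot be linearly independent.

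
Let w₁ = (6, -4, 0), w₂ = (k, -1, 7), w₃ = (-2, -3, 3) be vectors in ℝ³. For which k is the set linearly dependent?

k = -41/3

Dependence holds iff the 3×3 matrix [w₁ w₂ w₃] is singular.
Expanding, det = 12*k + 164.
This vanishes exactly when k = -41/3.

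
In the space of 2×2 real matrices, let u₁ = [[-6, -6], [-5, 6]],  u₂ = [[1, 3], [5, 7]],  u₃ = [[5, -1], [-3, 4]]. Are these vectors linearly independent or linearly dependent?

linearly independent

Take coordinates with respect to the standard basis {E₁₁, E₁₂, E₂₁, E₂₂}.
Place the vectors as rows of a 3×4 matrix and reduce to echelon form.
The reduction yields 3 nonzero rows, so the rank is 3.
Since rank = 3 (the number of vectors), the set is linearly independent.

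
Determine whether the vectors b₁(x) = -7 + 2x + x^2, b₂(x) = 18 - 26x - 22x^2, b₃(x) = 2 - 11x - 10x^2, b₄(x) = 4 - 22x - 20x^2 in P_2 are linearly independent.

linearly dependent

Write each element as a coordinate vector in ℝ³ using {1, x, x^2}.
There are 4 vectors in a 3-dimensional space, so they cannot be linearly independent.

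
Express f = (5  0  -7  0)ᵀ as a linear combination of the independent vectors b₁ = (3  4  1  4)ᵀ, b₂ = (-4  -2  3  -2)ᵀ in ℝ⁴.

f = -b₁ - 2b₂

Set up the augmented matrix [b₁ | b₂ | f] and row-reduce.
Back-substitution yields (a₁, a₂) = (-1, -2).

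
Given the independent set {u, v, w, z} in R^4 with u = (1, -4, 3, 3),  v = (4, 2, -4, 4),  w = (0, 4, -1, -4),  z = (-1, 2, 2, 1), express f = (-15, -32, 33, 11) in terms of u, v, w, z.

Write f = a₁u + … + a₄z and equate components.
Row-reducing the augmented matrix gives the unique coefficients (a₁, …, a₄) = (3, -4, -4, 2).

f = 3u - 4v - 4w + 2z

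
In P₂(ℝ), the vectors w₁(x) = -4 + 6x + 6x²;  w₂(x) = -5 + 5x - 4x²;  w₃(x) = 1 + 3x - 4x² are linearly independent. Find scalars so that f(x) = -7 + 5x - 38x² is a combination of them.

f = -3w₁ + 4w₂ + w₃

Identify each element with its coordinate vector in ℝ³ via {1, x, x²}.
Set up the augmented matrix [w₁ | w₂ | w₃ | f] and row-reduce.
Back-substitution yields (a₁, a₂, a₃) = (-3, 4, 1).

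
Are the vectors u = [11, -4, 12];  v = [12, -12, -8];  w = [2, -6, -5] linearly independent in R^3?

linearly independent

The matrix [u|v|w] has determinant -620.
A nonzero determinant means the columns are linearly independent.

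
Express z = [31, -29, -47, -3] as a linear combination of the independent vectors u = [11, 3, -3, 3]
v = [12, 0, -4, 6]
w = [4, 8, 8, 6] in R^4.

z = u + 3v - 4w

Solve the system with u, v, w as columns and z as the right-hand side.
The system has the unique solution (c₁, c₂, c₃) = (1, 3, -4).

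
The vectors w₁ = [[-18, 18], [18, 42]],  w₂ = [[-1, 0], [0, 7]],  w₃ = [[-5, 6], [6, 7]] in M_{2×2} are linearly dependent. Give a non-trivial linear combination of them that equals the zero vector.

Write each element as a vector in ℝ⁴ using {E₁₁, E₁₂, E₂₁, E₂₂}.
Write the vectors as columns of a matrix and find a nonzero vector in its null space.
A generator of the null space is (1, -3, -3).

w₁ - 3w₂ - 3w₃ = 0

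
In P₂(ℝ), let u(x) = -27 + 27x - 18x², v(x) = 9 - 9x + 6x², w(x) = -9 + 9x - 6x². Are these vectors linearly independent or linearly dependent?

Write each element as a coordinate vector in ℝ³ using {1, x, x²}.
One vector is a scalar multiple of another, so the set is dependent.

linearly dependent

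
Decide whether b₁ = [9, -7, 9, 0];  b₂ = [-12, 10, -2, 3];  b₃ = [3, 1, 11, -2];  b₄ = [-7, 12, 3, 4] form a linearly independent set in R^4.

The matrix [b₁|b₂|b₃|b₄] has determinant -2584.
A nonzero determinant means the columns are linearly independent.

linearly independent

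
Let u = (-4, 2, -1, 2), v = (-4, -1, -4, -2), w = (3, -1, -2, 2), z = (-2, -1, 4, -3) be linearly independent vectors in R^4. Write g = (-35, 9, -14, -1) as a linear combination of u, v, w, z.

Write g = c₁u + … + c₄z and equate components.
Back-substitution yields (c₁, …, c₄) = (4, 3, -3, -1).

g = 4u + 3v - 3w - z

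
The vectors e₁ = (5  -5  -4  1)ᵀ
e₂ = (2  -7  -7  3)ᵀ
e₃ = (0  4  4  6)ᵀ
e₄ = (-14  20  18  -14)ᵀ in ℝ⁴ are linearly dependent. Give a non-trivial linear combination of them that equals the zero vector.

2e₁ + 2e₂ + e₃ + e₄ = 0

Row-reduce the matrix with e₁, e₂, e₃, e₄ as columns; the null space gives the coefficients.
One solution (up to scaling) is (2, 2, 1, 1).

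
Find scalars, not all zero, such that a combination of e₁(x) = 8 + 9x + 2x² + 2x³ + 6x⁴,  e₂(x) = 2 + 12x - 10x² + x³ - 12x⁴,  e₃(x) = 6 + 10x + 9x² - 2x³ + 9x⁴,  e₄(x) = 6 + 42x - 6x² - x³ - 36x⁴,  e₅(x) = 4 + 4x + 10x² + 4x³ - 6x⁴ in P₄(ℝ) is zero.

Pass to coordinate vectors relative to the basis {1, x, …, x⁴}.
Solve the homogeneous system with e₁, e₂, e₃, e₄, e₅ as columns by row-reducing the coefficient matrix.
A generator of the null space is (2, -3, -2, 1, -1).

2e₁ - 3e₂ - 2e₃ + e₄ - e₅ = 0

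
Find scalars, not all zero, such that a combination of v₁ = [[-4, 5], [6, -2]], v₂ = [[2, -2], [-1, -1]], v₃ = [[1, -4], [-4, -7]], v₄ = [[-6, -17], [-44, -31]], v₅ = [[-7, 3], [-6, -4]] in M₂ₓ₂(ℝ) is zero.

Pass to coordinate vectors relative to the basis {E₁₁, E₁₂, E₂₁, E₂₂}.
Set up α₁v₁ + … + α₅v₅ = 0 and solve the homogeneous system.
One solution (up to scaling) is (2, -2, -3, 1, -3).

2v₁ - 2v₂ - 3v₃ + v₄ - 3v₅ = 0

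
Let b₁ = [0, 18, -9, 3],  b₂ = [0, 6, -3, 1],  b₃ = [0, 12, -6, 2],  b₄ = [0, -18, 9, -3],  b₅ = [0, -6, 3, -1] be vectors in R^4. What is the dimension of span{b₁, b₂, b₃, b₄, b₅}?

1

Form the matrix with b₁, b₂, b₃, b₄, b₅ as columns and reduce.
There is 1 pivot column, so rank = 1.
(With 5 elements in a 4-dimensional space the rank is at most 4.)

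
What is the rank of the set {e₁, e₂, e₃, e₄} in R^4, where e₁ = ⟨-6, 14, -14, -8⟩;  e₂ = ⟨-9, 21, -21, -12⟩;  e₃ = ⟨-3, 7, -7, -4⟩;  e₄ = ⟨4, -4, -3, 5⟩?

Row-reduce the 4×4 matrix with these as rows.
Reduction leaves 2 leading entries, giving rank 2.

rank 2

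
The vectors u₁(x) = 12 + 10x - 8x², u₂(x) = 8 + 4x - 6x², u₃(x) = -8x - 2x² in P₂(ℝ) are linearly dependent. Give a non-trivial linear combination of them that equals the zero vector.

2u₁ - 3u₂ + u₃ = 0

Write each element as a vector in ℝ³ using {1, x, x²}.
Write the vectors as columns of a matrix and find a nonzero vector in its null space.
A generator of the null space is (2, -3, 1).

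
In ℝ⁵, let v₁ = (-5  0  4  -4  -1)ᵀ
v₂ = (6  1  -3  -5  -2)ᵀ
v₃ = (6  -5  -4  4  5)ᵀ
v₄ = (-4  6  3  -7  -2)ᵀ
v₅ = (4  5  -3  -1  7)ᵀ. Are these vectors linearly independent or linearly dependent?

linearly independent

Form the 5×5 matrix with these as columns; its determinant is 512.
A nonzero determinant means the columns are linearly independent.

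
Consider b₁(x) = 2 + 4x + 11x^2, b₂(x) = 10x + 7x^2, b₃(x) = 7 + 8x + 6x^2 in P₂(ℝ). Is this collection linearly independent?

linearly independent

Take coordinates with respect to the standard basis {1, x, x^2}.
Place the vectors as rows of a 3×3 matrix and reduce to echelon form.
The reduction yields 3 nonzero rows, so the rank is 3.
Since rank = 3 (the number of vectors), the set is linearly independent.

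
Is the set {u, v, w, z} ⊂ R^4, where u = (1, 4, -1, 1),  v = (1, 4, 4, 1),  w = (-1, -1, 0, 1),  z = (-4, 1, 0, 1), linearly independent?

The matrix [u|v|w|z] has determinant 95.
A nonzero determinant means the columns are linearly independent.

linearly independent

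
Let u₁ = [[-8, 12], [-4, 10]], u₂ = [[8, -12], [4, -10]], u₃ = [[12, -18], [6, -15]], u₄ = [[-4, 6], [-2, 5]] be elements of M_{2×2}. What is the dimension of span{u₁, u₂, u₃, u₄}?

Use coordinates relative to {E₁₁, E₁₂, E₂₁, E₂₂}.
Apply Gaussian elimination to the matrix whose rows are u₁, u₂, u₃, u₄.
Exactly 1 pivot survives; hence the rank is 1.

dim = 1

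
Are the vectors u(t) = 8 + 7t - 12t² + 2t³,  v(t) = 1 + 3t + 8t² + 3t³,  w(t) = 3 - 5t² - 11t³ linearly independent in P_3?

Write each element as a coordinate vector in ℝ⁴ using {1, t, …, t³}.
Place the vectors as rows of a 3×4 matrix and reduce to echelon form.
The reduction yields 3 nonzero rows, so the rank is 3.
Since rank = 3 (the number of vectors), the set is linearly independent.

linearly independent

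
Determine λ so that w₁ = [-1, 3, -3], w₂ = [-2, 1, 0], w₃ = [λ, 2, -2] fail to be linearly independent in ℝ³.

λ = -2/3

The vectors are dependent exactly when the determinant of the matrix with rows w₁, w₂, w₃ vanishes.
The determinant works out to 3*λ + 2.
Solving 3*λ + 2 = 0 yields λ = -2/3.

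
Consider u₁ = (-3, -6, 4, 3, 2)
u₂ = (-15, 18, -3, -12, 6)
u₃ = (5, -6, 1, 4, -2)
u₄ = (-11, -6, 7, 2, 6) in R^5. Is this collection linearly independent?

Place the vectors as rows of a 4×5 matrix and reduce to echelon form.
The reduction yields 2 nonzero rows, so the rank is 2.
Since rank 2 < 4, the set is linearly dependent.
Indeed u₂ + 3u₃ = 0.

linearly dependent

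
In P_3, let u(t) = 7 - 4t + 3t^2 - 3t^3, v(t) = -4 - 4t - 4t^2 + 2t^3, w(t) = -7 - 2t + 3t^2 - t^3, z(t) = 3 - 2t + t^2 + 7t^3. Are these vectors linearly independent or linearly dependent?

linearly independent

Take coordinates with respect to the standard basis {1, t, …, t^3}.
Place the vectors as rows of a 4×4 matrix and reduce to echelon form.
The reduction yields 4 nonzero rows, so the rank is 4.
Since rank = 4 (the number of vectors), the set is linearly independent.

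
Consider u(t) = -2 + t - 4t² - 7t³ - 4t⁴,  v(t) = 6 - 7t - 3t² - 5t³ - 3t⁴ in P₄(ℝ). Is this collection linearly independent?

linearly independent

Take coordinates with respect to the standard basis {1, t, …, t⁴}.
Place the vectors as rows of a 2×5 matrix and reduce to echelon form.
The reduction yields 2 nonzero rows, so the rank is 2.
Since rank = 2 (the number of vectors), the set is linearly independent.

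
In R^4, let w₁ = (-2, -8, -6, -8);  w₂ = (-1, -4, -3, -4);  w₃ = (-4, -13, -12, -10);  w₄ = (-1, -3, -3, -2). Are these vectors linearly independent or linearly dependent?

Form the 4×4 matrix with these as columns; its determinant is 0.
A zero determinant means the columns are linearly dependent.
Indeed w₁ - 2w₂ = 0.

linearly dependent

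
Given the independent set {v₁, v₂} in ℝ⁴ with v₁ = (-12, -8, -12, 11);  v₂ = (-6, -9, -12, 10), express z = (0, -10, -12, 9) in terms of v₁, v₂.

z = -v₁ + 2v₂

Write z = a₁v₁ + a₂v₂ and equate components.
The system has the unique solution (a₁, a₂) = (-1, 2).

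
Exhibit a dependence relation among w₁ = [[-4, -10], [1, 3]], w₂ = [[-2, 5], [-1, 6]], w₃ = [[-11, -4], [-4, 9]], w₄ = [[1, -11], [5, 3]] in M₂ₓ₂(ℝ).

2w₁ + w₂ - w₃ - w₄ = 0

Write each element as a vector in ℝ⁴ using {E₁₁, E₁₂, E₂₁, E₂₂}.
Write the vectors as columns of a matrix and find a nonzero vector in its null space.
One solution (up to scaling) is (2, 1, -1, -1).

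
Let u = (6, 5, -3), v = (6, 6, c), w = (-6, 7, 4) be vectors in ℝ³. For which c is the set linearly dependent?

The set is linearly dependent precisely when det[u; v; w] = 0.
Expanding, det = -72*c - 210.
Solving -72*c - 210 = 0 yields c = -35/12.

c = -35/12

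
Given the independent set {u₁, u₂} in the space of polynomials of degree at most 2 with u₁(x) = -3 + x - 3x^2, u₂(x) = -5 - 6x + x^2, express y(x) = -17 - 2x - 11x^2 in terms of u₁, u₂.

Take coordinate vectors relative to {1, x, x^2}.
Write y = a₁u₁ + a₂u₂ and equate components.
Back-substitution yields (a₁, a₂) = (4, 1).

y = 4u₁ + u₂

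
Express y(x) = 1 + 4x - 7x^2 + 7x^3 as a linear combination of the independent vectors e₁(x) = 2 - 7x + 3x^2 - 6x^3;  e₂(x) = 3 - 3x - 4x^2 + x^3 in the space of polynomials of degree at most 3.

Take coordinate vectors relative to {1, x, …, x^3}.
Write y = α₁e₁ + α₂e₂ and equate components.
The system has the unique solution (α₁, α₂) = (-1, 1).

y = -e₁ + e₂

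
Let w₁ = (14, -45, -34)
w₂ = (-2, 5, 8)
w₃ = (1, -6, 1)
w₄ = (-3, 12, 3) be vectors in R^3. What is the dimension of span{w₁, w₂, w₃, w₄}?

Apply Gaussian elimination to the matrix whose rows are w₁, w₂, w₃, w₄.
There are 3 pivot columns, so rank = 3.
(With 4 elements in a 3-dimensional space the rank is at most 3.)

3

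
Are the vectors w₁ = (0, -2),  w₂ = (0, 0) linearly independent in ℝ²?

One of the vectors is the zero vector, so the set is linearly dependent.

linearly dependent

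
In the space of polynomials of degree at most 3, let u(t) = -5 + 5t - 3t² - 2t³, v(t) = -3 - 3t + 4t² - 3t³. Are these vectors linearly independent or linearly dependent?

Write each element as a coordinate vector in ℝ⁴ using {1, t, …, t³}.
Place the vectors as rows of a 2×4 matrix and reduce to echelon form.
The reduction yields 2 nonzero rows, so the rank is 2.
Since rank = 2 (the number of vectors), the set is linearly independent.

linearly independent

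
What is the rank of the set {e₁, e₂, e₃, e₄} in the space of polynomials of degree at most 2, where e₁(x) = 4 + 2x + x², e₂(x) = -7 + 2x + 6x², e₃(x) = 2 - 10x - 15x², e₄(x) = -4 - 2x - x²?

2

Pass to coordinate vectors with respect to the basis {1, x, x²}.
Row-reduce the 4×3 matrix with these as rows.
There are 2 pivot columns, so rank = 2.
(With 4 elements in a 3-dimensional space the rank is at most 3.)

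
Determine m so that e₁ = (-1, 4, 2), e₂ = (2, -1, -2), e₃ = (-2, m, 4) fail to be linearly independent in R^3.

The set is linearly dependent precisely when det[e₁; e₂; e₃] = 0.
Cofactor expansion gives det = 2*m - 16.
This vanishes exactly when m = 8.

m = 8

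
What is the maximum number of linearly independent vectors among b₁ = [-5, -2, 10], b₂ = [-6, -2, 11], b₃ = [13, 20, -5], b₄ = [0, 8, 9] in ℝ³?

3

Apply Gaussian elimination to the matrix whose rows are b₁, b₂, b₃, b₄.
Reduction leaves 3 leading entries, giving rank 3.
(With 4 elements in a 3-dimensional space the rank is at most 3.)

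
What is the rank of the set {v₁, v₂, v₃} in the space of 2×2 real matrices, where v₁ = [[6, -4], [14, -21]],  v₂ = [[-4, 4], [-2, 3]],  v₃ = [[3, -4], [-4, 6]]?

2

Pass to coordinate vectors with respect to the basis {E₁₁, E₁₂, E₂₁, E₂₂}.
Apply Gaussian elimination to the matrix whose rows are v₁, v₂, v₃.
The echelon form has 2 nonzero rows, so the rank is 2.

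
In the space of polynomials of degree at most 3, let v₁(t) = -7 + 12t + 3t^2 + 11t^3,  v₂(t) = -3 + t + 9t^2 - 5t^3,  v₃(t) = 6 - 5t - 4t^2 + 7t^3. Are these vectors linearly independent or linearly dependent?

linearly independent

Write each element as a coordinate vector in ℝ⁴ using {1, t, …, t^3}.
Row-reduce the matrix whose columns are v₁, v₂, v₃.
The reduction yields 3 nonzero rows, so the rank is 3.
Since rank = 3 (the number of vectors), the set is linearly independent.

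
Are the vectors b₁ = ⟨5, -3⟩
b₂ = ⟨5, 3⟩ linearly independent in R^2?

The matrix [b₁|b₂] has determinant 30.
A nonzero determinant means the columns are linearly independent.

linearly independent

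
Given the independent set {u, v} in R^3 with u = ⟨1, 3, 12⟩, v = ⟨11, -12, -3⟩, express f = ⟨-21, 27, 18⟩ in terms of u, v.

Solve the system with u, v as columns and f as the right-hand side.
Row-reducing the augmented matrix gives the unique coefficients (α₁, α₂) = (1, -2).

f = u - 2v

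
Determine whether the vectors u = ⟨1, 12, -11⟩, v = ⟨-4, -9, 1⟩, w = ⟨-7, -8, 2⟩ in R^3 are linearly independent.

linearly independent

Row-reduce the matrix whose columns are u, v, w.
The reduction yields 3 nonzero rows, so the rank is 3.
Since rank = 3 (the number of vectors), the set is linearly independent.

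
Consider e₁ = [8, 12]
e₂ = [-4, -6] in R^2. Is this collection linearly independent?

Place the vectors as rows of a 2×2 matrix and reduce to echelon form.
The reduction yields 1 nonzero row, so the rank is 1.
Since rank 1 < 2, the set is linearly dependent.

linearly dependent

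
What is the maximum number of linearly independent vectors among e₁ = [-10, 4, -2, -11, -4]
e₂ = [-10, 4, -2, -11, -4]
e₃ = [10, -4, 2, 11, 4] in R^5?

Put the 5×3 matrix [e₁|e₂|e₃] into echelon form.
Reduction leaves 1 leading entry, giving rank 1.

1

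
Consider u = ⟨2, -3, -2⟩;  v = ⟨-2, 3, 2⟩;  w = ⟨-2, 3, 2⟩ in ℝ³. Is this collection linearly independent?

linearly dependent

The matrix [u|v|w] has determinant 0.
A zero determinant means the columns are linearly dependent.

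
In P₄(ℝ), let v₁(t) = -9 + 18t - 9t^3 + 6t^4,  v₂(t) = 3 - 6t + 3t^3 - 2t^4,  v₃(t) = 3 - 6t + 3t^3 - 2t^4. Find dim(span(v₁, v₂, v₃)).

Represent each element by its coordinate vector in ℝ⁵.
Put the 5×3 matrix [v₁|v₂|v₃] into echelon form.
Reduction leaves 1 leading entry, giving rank 1.

dim = 1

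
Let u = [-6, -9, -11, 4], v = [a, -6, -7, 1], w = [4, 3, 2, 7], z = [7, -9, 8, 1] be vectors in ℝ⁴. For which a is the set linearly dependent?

Dependence holds iff the 4×4 matrix [u v w z] is singular.
Expanding, det = -1380*a - 6072.
Setting this to zero gives a = -22/5.

a = -22/5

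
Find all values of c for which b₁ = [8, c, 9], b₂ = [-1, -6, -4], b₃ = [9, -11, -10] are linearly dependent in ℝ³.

The set is linearly dependent precisely when det[b₁; b₂; b₃] = 0.
Cofactor expansion gives det = 713 - 46*c.
Solving 713 - 46*c = 0 yields c = 31/2.

c = 31/2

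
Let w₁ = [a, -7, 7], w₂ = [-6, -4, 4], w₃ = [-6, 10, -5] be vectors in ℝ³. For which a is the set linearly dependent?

a = -21/2

Dependence holds iff the 3×3 matrix [w₁ w₂ w₃] is singular.
Expanding, det = -20*a - 210.
Solving -20*a - 210 = 0 yields a = -21/2.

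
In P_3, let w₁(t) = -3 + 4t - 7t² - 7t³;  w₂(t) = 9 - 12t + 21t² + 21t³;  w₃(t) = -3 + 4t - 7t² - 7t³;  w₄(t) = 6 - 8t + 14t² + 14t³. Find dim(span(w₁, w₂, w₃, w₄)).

Represent each element by its coordinate vector in ℝ⁴.
Form the matrix with w₁, w₂, w₃, w₄ as columns and reduce.
There is 1 pivot column, so rank = 1.

dim = 1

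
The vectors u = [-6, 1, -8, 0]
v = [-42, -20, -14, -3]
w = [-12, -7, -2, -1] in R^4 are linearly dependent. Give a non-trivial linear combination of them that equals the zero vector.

u - v + 3w = 0

Write the vectors as columns of a matrix and find a nonzero vector in its null space.
One solution (up to scaling) is (1, -1, 3).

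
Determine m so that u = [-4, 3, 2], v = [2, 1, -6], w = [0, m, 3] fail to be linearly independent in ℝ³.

The set is linearly dependent precisely when det[u; v; w] = 0.
The determinant works out to -20*m - 30.
Setting this to zero gives m = -3/2.

m = -3/2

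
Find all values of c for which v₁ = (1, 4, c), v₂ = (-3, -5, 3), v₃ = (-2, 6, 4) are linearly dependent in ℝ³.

Place the vectors as rows of a 3×3 matrix; dependence ⇔ determinant zero.
The determinant works out to -28*c - 14.
This vanishes exactly when c = -1/2.

c = -1/2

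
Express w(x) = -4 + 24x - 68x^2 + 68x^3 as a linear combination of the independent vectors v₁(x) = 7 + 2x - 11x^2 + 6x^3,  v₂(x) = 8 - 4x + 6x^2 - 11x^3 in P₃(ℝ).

Work in coordinates with respect to the standard basis {1, x, …, x^3}.
Set up the augmented matrix [v₁ | v₂ | w] and row-reduce.
Row-reducing the augmented matrix gives the unique coefficients (α₁, α₂) = (4, -4).

w = 4v₁ - 4v₂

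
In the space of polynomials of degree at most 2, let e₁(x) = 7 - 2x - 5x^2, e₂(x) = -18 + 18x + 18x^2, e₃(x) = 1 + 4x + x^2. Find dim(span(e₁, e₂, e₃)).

dim = 2

Use coordinates relative to {1, x, x^2}.
Row-reduce the 3×3 matrix with these as rows.
The echelon form has 2 nonzero rows, so the rank is 2.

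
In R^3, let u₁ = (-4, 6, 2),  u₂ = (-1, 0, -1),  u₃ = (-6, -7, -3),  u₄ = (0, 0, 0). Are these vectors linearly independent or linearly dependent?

linearly dependent

There are 4 vectors in a 3-dimensional space, so they cannot be linearly independent.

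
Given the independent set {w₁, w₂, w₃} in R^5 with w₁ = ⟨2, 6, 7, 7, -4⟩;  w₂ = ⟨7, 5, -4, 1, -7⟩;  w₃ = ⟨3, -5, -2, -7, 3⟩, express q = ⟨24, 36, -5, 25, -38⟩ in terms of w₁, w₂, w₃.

q = w₁ + 4w₂ - 2w₃

Set up the augmented matrix [w₁ | w₂ | w₃ | q] and row-reduce.
The system has the unique solution (c₁, c₂, c₃) = (1, 4, -2).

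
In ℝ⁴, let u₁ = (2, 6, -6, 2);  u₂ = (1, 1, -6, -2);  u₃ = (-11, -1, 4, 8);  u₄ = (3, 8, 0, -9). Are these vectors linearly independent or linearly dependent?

Place the vectors as rows of a 4×4 matrix and reduce to echelon form.
The reduction yields 4 nonzero rows, so the rank is 4.
Since rank = 4 (the number of vectors), the set is linearly independent.

linearly independent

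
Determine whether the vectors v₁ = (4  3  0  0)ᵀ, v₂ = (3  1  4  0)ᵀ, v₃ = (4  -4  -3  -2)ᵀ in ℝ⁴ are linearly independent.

linearly independent

Row-reduce the matrix whose columns are v₁, v₂, v₃.
The reduction yields 3 nonzero rows, so the rank is 3.
Since rank = 3 (the number of vectors), the set is linearly independent.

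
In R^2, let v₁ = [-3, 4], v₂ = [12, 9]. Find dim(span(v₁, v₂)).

Row-reduce the 2×2 matrix with these as rows.
The echelon form has 2 nonzero rows, so the rank is 2.

dim = 2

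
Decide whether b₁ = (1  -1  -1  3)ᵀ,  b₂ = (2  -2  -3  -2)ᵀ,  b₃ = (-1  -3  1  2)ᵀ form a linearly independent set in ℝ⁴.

linearly independent

Row-reduce the matrix whose columns are b₁, b₂, b₃.
The reduction yields 3 nonzero rows, so the rank is 3.
Since rank = 3 (the number of vectors), the set is linearly independent.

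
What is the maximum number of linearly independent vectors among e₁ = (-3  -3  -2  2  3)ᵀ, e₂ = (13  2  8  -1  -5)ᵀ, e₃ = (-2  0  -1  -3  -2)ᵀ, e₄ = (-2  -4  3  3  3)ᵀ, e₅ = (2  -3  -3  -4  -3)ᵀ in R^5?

Apply Gaussian elimination to the matrix whose rows are e₁, e₂, e₃, e₄, e₅.
The echelon form has 4 nonzero rows, so the rank is 4.

4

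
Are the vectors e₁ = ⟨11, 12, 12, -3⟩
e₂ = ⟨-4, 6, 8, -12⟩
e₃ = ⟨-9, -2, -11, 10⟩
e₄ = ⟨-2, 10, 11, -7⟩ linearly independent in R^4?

linearly independent

Form the 4×4 matrix with these as columns; its determinant is -6712.
A nonzero determinant means the columns are linearly independent.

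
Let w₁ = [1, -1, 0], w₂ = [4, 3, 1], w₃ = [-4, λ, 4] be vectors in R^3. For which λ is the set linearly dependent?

The set is linearly dependent precisely when det[w₁; w₂; w₃] = 0.
Cofactor expansion gives det = 32 - λ.
Setting this to zero gives λ = 32.

λ = 32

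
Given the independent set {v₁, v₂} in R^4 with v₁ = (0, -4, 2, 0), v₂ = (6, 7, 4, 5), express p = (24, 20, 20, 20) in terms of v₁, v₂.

Set up the augmented matrix [v₁ | v₂ | p] and row-reduce.
Row-reducing the augmented matrix gives the unique coefficients (c₁, c₂) = (2, 4).

p = 2v₁ + 4v₂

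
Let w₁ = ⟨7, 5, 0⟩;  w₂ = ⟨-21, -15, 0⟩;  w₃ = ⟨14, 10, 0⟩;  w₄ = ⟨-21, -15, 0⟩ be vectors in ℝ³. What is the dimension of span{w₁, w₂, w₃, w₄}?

Form the matrix with w₁, w₂, w₃, w₄ as columns and reduce.
There is 1 pivot column, so rank = 1.
(With 4 elements in a 3-dimensional space the rank is at most 3.)

dim = 1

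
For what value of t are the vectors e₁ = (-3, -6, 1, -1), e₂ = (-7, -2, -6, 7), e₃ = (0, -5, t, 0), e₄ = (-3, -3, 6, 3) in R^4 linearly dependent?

Dependence holds iff the 4×4 matrix [e₁ e₂ e₃ e₄] is singular.
The determinant works out to 1200 - 60*t.
Setting this to zero gives t = 20.

t = 20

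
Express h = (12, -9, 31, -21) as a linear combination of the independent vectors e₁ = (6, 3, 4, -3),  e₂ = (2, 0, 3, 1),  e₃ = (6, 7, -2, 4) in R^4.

Write h = a₁e₁ + … + a₃e₃ and equate components.
Back-substitution yields (a₁, a₂, a₃) = (4, 3, -3).

h = 4e₁ + 3e₂ - 3e₃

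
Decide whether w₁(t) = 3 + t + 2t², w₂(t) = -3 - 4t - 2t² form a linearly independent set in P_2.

linearly independent

Take coordinates with respect to the standard basis {1, t, t²}.
Place the vectors as rows of a 2×3 matrix and reduce to echelon form.
The reduction yields 2 nonzero rows, so the rank is 2.
Since rank = 2 (the number of vectors), the set is linearly independent.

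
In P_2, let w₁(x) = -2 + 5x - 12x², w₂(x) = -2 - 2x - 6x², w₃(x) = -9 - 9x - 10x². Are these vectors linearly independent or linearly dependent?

linearly independent

Take coordinates with respect to the standard basis {1, x, x²}.
The matrix [w₁|w₂|w₃] has determinant 238.
A nonzero determinant means the columns are linearly independent.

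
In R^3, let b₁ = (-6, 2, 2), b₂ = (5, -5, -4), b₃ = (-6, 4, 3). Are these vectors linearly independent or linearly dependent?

Row-reduce the matrix whose columns are b₁, b₂, b₃.
The reduction yields 3 nonzero rows, so the rank is 3.
Since rank = 3 (the number of vectors), the set is linearly independent.

linearly independent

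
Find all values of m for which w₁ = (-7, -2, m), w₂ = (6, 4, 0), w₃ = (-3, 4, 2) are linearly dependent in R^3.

Dependence holds iff the 3×3 matrix [w₁ w₂ w₃] is singular.
Expanding, det = 36*m - 32.
Setting this to zero gives m = 8/9.

m = 8/9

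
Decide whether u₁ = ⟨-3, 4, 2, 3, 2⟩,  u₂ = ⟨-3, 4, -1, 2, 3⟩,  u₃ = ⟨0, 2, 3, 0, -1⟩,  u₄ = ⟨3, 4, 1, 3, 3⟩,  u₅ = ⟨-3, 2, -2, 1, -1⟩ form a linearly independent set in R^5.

Form the 5×5 matrix with these as columns; its determinant is 522.
A nonzero determinant means the columns are linearly independent.

linearly independent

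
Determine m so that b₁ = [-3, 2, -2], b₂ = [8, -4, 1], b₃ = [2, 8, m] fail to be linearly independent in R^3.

Place the vectors as rows of a 3×3 matrix; dependence ⇔ determinant zero.
Cofactor expansion gives det = -4*m - 116.
Solving -4*m - 116 = 0 yields m = -29.

m = -29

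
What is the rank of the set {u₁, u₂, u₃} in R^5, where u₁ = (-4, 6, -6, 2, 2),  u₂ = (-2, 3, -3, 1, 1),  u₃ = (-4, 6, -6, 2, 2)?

Apply Gaussian elimination to the matrix whose rows are u₁, u₂, u₃.
There is 1 pivot column, so rank = 1.

1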